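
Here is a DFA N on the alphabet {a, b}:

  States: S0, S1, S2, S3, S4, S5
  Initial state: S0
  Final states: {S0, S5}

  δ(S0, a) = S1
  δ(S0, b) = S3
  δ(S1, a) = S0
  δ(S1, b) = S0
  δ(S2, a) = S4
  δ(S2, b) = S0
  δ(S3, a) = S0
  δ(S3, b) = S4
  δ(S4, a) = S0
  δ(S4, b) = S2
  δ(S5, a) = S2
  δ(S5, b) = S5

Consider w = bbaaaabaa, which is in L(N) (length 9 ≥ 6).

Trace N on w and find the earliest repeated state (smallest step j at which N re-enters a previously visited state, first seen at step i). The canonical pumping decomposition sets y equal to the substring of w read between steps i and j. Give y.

Run of N on w = b b a a a a b a a:
  step 0: S0  (start)
  step 1: S3  (read b: S0→S3)
  step 2: S4  (read b: S3→S4)
  step 3: S0  (read a: S4→S0)   ← first repeat (S0 seen earlier)
  step 4: S1  (read a: S0→S1)
  step 5: S0  (read a: S1→S0)
  step 6: S1  (read a: S0→S1)
  step 7: S0  (read b: S1→S0)
  step 8: S1  (read a: S0→S1)
  step 9: S0  (read a: S1→S0)

So i = 0, j = 3, giving x = w[0:0] = ε, y = w[0:3] = bba, z = w[3:9] = aaabaa.
Check: |xy| = 3 ≤ 6 and |y| = 3 ≥ 1. Reading y takes N from S0 back to S0, so every xyⁱz is accepted.

bba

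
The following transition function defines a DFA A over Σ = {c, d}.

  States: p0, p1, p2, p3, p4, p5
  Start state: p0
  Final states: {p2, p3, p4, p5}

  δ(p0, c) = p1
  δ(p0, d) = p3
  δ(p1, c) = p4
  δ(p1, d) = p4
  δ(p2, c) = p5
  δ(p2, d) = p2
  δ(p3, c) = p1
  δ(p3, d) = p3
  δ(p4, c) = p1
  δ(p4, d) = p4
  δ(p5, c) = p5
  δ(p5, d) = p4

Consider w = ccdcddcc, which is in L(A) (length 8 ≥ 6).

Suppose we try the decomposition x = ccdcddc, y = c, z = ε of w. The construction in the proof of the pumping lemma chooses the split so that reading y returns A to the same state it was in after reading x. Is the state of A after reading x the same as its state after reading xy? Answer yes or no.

Run of A on the first 8 characters of w = c c d c d d c c:
  step 0: p0  (start)
  step 1: p1  (read c: p0→p1)
  step 2: p4  (read c: p1→p4)
  step 3: p4  (read d: p4→p4)
  step 4: p1  (read c: p4→p1)
  step 5: p4  (read d: p1→p4)
  step 6: p4  (read d: p4→p4)
  step 7: p1  (read c: p4→p1)
  step 8: p4  (read c: p1→p4)

After x (step 7): p1. After xy (step 8): p4.
They differ (p1 ≠ p4), so y is not a cycle from the state after x; this split is not the one the pumping-lemma construction produces, and pumping y need not keep the string in L(A).

no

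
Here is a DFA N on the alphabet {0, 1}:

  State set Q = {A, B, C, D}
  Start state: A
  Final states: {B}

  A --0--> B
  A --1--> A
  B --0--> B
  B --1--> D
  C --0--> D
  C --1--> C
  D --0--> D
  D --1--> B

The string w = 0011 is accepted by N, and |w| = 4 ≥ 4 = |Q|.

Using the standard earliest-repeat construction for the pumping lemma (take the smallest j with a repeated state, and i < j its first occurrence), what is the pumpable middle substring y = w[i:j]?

Run of N on w = 0 0 1 1:
  step 0: A  (start)
  step 1: B  (read 0: A→B)
  step 2: B  (read 0: B→B)   ← first repeat (B seen earlier)
  step 3: D  (read 1: B→D)
  step 4: B  (read 1: D→B)

So i = 1, j = 2, giving x = w[0:1] = 0, y = w[1:2] = 0, z = w[2:4] = 11.
Check: |xy| = 2 ≤ 4 and |y| = 1 ≥ 1. Reading y takes N from B back to B, so every xyⁱz is accepted.

0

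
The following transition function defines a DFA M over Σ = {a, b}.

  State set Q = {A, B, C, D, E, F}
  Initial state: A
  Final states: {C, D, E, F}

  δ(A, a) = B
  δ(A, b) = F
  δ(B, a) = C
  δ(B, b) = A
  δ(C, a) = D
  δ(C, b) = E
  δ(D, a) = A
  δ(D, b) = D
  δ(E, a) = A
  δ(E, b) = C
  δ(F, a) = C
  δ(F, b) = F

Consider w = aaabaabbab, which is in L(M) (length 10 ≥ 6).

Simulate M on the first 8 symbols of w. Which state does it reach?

F

Run of M on the first 8 characters of w = a a a b a a b b:
  step 0: A  (start)
  step 1: B  (read a: A→B)
  step 2: C  (read a: B→C)
  step 3: D  (read a: C→D)
  step 4: D  (read b: D→D)
  step 5: A  (read a: D→A)
  step 6: B  (read a: A→B)
  step 7: A  (read b: B→A)
  step 8: F  (read b: A→F)

After reading 8 characters, M is in state F.
(This kind of state-tracing is the core of the pumping-lemma construction: with 6 states, pigeonhole forces a repeat within the first 6 steps.)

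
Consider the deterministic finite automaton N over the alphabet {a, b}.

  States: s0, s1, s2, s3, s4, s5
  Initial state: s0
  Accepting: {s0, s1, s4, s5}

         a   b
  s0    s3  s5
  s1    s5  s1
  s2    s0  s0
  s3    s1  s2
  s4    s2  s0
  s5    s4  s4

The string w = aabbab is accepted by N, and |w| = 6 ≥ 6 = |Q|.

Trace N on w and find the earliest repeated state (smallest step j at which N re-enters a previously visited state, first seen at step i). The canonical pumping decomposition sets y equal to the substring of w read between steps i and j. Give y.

b

Run of N on w = a a b b a b:
  step 0: s0  (start)
  step 1: s3  (read a: s0→s3)
  step 2: s1  (read a: s3→s1)
  step 3: s1  (read b: s1→s1)   ← first repeat (s1 seen earlier)
  step 4: s1  (read b: s1→s1)
  step 5: s5  (read a: s1→s5)
  step 6: s4  (read b: s5→s4)

So i = 2, j = 3, giving x = w[0:2] = aa, y = w[2:3] = b, z = w[3:6] = bab.
Check: |xy| = 3 ≤ 6 and |y| = 1 ≥ 1. Reading y takes N from s1 back to s1, so every xyⁱz is accepted.
Since N has 6 states, any run of length ≥ 6 visits 6+1 states, so by pigeonhole some state repeats within the first 6 steps — that repeat gives the pumpable loop.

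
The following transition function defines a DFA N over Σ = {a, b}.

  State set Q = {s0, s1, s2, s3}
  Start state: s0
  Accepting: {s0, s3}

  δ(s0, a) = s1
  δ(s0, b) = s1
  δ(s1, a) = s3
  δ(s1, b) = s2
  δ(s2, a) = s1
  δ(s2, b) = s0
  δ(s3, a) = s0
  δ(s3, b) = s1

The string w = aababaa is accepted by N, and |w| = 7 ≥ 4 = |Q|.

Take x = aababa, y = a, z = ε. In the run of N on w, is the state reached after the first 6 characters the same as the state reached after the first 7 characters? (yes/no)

State sequence: s0 -a-> s1 -a-> s3 -b-> s1 -a-> s3 -b-> s1 -a-> s3 -a-> s0

After x (step 6): s3. After xy (step 7): s0.
They differ (s3 ≠ s0), so y is not a cycle from the state after x; this split is not the one the pumping-lemma construction produces, and pumping y need not keep the string in L(N).

no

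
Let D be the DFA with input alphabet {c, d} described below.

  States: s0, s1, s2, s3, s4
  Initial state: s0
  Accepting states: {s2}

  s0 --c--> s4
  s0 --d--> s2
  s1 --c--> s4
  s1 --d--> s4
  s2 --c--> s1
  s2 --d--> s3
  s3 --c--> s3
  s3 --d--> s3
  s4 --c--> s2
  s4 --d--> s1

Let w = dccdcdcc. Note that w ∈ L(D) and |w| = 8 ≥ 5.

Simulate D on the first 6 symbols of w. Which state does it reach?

s1

Run of D on the first 6 characters of w = d c c d c d:
  step 0: s0  (start)
  step 1: s2  (read d: s0→s2)
  step 2: s1  (read c: s2→s1)
  step 3: s4  (read c: s1→s4)
  step 4: s1  (read d: s4→s1)
  step 5: s4  (read c: s1→s4)
  step 6: s1  (read d: s4→s1)

After reading 6 characters, D is in state s1.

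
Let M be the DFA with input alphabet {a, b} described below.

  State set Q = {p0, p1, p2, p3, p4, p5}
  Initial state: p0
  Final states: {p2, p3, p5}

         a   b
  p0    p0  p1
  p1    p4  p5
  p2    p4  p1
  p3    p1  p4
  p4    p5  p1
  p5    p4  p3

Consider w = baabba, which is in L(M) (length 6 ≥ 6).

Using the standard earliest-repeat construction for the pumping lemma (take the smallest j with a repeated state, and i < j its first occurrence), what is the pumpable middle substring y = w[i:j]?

Run of M on w = b a a b b a:
  step 0: p0  (start)
  step 1: p1  (read b: p0→p1)
  step 2: p4  (read a: p1→p4)
  step 3: p5  (read a: p4→p5)
  step 4: p3  (read b: p5→p3)
  step 5: p4  (read b: p3→p4)   ← first repeat (p4 seen earlier)
  step 6: p5  (read a: p4→p5)

So i = 2, j = 5, giving x = w[0:2] = ba, y = w[2:5] = abb, z = w[5:6] = a.
Check: |xy| = 5 ≤ 6 and |y| = 3 ≥ 1. Reading y takes M from p4 back to p4, so every xyⁱz is accepted.

abb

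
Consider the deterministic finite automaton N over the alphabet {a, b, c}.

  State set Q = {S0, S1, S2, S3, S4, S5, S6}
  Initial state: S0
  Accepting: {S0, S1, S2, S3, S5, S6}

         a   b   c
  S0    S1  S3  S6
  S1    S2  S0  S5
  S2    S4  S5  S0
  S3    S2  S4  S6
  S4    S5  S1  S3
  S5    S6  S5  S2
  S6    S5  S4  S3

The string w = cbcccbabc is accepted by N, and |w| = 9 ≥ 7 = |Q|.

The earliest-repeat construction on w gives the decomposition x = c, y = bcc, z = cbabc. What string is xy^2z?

xy^2z = c·bcc·bcc·cbabc = cbccbcccbabc.
Reading y = bcc takes N from S6 back to S6, so after x·y·y the machine is still in S6, and z then leads to the accepting state S2. Hence cbccbcccbabc ∈ L(N).

cbccbcccbabc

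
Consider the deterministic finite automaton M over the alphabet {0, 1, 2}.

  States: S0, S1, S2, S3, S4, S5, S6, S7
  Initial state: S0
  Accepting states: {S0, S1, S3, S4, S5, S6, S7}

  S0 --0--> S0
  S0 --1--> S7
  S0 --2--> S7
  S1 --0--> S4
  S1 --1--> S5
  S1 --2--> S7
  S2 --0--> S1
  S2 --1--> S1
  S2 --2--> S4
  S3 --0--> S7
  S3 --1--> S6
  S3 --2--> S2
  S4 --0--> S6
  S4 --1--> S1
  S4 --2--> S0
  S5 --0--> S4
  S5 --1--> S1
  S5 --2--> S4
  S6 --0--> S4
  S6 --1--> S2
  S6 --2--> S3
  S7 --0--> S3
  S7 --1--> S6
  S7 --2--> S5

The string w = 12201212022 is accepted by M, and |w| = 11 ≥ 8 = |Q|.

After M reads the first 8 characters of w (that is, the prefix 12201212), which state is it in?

S7

Run of M on the first 8 characters of w = 1 2 2 0 1 2 1 2:
  step 0: S0  (start)
  step 1: S7  (read 1: S0→S7)
  step 2: S5  (read 2: S7→S5)
  step 3: S4  (read 2: S5→S4)
  step 4: S6  (read 0: S4→S6)
  step 5: S2  (read 1: S6→S2)
  step 6: S4  (read 2: S2→S4)
  step 7: S1  (read 1: S4→S1)
  step 8: S7  (read 2: S1→S7)

After reading 8 characters, M is in state S7.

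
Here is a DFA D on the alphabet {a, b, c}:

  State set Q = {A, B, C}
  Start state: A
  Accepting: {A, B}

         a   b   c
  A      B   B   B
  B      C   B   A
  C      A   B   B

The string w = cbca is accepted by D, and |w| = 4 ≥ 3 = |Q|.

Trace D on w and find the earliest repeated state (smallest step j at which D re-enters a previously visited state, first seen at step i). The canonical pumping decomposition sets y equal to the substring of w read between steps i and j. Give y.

State sequence: A -c-> B -b-> B -c-> A -a-> B
First repeat at step 2: B was already visited.

So i = 1, j = 2, giving x = w[0:1] = c, y = w[1:2] = b, z = w[2:4] = ca.
Check: |xy| = 2 ≤ 3 and |y| = 1 ≥ 1. Reading y takes D from B back to B, so every xyⁱz is accepted.
Since D has 3 states, any run of length ≥ 3 visits 3+1 states, so by pigeonhole some state repeats within the first 3 steps — that repeat gives the pumpable loop.

b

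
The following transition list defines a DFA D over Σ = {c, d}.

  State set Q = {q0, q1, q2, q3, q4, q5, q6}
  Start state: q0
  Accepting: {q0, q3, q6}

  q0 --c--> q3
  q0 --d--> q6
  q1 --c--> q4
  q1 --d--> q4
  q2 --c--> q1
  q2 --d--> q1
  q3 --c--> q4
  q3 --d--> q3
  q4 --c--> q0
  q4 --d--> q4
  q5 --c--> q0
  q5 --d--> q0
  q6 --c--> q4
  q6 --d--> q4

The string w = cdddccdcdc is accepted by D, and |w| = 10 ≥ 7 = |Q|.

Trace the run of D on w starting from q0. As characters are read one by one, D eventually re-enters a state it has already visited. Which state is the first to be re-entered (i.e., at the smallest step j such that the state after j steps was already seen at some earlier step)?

Run of D on w = c d d d c c d c d c:
  step 0: q0  (start)
  step 1: q3  (read c: q0→q3)
  step 2: q3  (read d: q3→q3)   ← first repeat (q3 seen earlier)
  step 3: q3  (read d: q3→q3)
  step 4: q3  (read d: q3→q3)
  step 5: q4  (read c: q3→q4)
  step 6: q0  (read c: q4→q0)
  step 7: q6  (read d: q0→q6)
  step 8: q4  (read c: q6→q4)
  step 9: q4  (read d: q4→q4)
  step 10: q0  (read c: q4→q0)

The earliest repeat is at step j = 2: D is in q3, which it already visited at step i = 1.
Since D has 7 states, any run of length ≥ 7 visits 7+1 states, so by pigeonhole some state repeats within the first 7 steps — that repeat gives the pumpable loop.

q3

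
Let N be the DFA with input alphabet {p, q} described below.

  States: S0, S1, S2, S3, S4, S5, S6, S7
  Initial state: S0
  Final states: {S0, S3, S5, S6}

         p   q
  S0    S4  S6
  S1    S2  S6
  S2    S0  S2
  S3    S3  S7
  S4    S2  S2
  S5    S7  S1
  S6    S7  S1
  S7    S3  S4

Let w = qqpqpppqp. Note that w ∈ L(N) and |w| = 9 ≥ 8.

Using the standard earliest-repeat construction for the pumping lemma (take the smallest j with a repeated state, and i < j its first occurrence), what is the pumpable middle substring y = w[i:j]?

q

State sequence: S0 -q-> S6 -q-> S1 -p-> S2 -q-> S2 -p-> S0 -p-> S4 -p-> S2 -q-> S2 -p-> S0
First repeat at step 4: S2 was already visited.

So i = 3, j = 4, giving x = w[0:3] = qqp, y = w[3:4] = q, z = w[4:9] = pppqp.
Check: |xy| = 4 ≤ 8 and |y| = 1 ≥ 1. Reading y takes N from S2 back to S2, so every xyⁱz is accepted.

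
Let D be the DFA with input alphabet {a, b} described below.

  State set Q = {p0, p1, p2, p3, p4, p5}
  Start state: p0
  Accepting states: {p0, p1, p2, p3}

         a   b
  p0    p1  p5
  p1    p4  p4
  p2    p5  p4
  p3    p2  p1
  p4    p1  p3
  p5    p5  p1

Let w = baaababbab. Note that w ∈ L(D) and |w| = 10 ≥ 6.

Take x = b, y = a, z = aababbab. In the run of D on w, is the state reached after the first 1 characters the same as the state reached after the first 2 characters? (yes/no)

yes

State sequence: p0 -b-> p5 -a-> p5

After x (step 1): p5. After xy (step 2): p5.
They match, so y = a drives D around a cycle from p5 back to itself; pumping y any number of times keeps D in p5 before reading z, and xyⁱz ∈ L(D) for every i ≥ 0.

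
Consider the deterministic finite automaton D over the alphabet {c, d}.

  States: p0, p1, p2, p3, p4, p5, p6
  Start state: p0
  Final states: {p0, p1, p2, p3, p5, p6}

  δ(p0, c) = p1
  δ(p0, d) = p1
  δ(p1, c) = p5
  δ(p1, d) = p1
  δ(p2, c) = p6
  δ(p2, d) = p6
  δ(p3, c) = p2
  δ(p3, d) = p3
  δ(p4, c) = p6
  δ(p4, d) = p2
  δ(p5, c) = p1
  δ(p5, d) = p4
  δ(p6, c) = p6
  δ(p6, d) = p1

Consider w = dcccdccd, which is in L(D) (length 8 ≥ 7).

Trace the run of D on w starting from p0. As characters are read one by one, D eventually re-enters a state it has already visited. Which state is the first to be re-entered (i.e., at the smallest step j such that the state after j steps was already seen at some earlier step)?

Run of D on w = d c c c d c c d:
  step 0: p0  (start)
  step 1: p1  (read d: p0→p1)
  step 2: p5  (read c: p1→p5)
  step 3: p1  (read c: p5→p1)   ← first repeat (p1 seen earlier)
  step 4: p5  (read c: p1→p5)
  step 5: p4  (read d: p5→p4)
  step 6: p6  (read c: p4→p6)
  step 7: p6  (read c: p6→p6)
  step 8: p1  (read d: p6→p1)

The earliest repeat is at step j = 3: D is in p1, which it already visited at step i = 1.
With |Q| = 7, pigeonhole forces a state repeat no later than step 7; the substring read between the first and second visits to that state can be pumped.

p1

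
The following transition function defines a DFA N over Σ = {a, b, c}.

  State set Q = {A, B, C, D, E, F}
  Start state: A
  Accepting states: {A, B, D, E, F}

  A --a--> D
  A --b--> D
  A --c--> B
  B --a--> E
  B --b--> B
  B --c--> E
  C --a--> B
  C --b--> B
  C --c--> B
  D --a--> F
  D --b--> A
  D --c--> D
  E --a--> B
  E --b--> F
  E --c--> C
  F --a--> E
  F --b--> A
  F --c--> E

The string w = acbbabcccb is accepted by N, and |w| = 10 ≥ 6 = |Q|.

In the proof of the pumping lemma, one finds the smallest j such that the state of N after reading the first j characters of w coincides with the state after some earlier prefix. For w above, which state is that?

Run of N on w = a c b b a b c c c b:
  step 0: A  (start)
  step 1: D  (read a: A→D)
  step 2: D  (read c: D→D)   ← first repeat (D seen earlier)
  step 3: A  (read b: D→A)
  step 4: D  (read b: A→D)
  step 5: F  (read a: D→F)
  step 6: A  (read b: F→A)
  step 7: B  (read c: A→B)
  step 8: E  (read c: B→E)
  step 9: C  (read c: E→C)
  step 10: B  (read b: C→B)

The earliest repeat is at step j = 2: N is in D, which it already visited at step i = 1.

D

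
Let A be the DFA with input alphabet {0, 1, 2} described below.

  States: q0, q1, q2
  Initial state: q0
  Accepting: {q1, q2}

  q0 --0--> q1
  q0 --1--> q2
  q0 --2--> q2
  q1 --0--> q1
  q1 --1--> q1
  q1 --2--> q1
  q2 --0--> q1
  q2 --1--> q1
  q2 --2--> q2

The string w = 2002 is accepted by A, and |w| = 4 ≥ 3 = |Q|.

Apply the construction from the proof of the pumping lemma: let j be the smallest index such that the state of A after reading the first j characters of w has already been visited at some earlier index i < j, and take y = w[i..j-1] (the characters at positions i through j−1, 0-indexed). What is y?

Run of A on w = 2 0 0 2:
  step 0: q0  (start)
  step 1: q2  (read 2: q0→q2)
  step 2: q1  (read 0: q2→q1)
  step 3: q1  (read 0: q1→q1)   ← first repeat (q1 seen earlier)
  step 4: q1  (read 2: q1→q1)

So i = 2, j = 3, giving x = w[0:2] = 20, y = w[2:3] = 0, z = w[3:4] = 2.
Check: |xy| = 3 ≤ 3 and |y| = 1 ≥ 1. Reading y takes A from q1 back to q1, so every xyⁱz is accepted.

0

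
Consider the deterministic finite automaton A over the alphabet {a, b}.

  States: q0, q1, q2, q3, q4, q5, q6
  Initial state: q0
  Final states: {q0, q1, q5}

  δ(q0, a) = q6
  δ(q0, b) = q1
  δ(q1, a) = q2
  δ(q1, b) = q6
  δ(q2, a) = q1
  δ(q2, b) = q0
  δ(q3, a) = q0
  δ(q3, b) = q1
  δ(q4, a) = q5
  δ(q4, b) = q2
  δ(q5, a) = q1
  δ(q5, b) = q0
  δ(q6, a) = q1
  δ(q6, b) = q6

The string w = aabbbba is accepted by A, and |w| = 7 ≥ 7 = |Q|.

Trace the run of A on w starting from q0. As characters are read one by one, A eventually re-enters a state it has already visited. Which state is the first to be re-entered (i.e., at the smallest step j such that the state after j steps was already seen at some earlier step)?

q6

Run of A on w = a a b b b b a:
  step 0: q0  (start)
  step 1: q6  (read a: q0→q6)
  step 2: q1  (read a: q6→q1)
  step 3: q6  (read b: q1→q6)   ← first repeat (q6 seen earlier)
  step 4: q6  (read b: q6→q6)
  step 5: q6  (read b: q6→q6)
  step 6: q6  (read b: q6→q6)
  step 7: q1  (read a: q6→q1)

The earliest repeat is at step j = 3: A is in q6, which it already visited at step i = 1.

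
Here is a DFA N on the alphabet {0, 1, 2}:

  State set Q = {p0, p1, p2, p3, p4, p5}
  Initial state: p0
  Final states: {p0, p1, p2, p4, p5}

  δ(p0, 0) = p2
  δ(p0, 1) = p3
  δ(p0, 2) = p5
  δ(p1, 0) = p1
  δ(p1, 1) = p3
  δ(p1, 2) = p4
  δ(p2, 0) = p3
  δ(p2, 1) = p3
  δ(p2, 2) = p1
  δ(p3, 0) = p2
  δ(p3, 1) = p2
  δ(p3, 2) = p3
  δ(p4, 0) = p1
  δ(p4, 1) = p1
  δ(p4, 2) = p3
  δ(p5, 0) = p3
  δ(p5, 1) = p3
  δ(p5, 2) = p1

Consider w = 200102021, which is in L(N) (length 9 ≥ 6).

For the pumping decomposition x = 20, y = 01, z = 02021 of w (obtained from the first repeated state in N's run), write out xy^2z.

xy^2z = 20·01·01·02021 = 20010102021.
Reading y = 01 takes N from p3 back to p3, so after x·y·y the machine is still in p3, and z then leads to the accepting state p1. Hence 20010102021 ∈ L(N).

20010102021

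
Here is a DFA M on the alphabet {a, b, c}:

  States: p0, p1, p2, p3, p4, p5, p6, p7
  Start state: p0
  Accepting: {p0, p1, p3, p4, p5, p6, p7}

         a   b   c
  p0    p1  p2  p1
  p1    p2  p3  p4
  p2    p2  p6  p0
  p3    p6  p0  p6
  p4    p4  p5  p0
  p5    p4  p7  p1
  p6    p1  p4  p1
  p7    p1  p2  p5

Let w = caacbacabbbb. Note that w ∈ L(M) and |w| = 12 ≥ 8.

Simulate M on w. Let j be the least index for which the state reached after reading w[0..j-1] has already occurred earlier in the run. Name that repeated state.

Run of M on w = c a a c b a c a b b b b:
  step 0: p0  (start)
  step 1: p1  (read c: p0→p1)
  step 2: p2  (read a: p1→p2)
  step 3: p2  (read a: p2→p2)   ← first repeat (p2 seen earlier)
  step 4: p0  (read c: p2→p0)
  step 5: p2  (read b: p0→p2)
  step 6: p2  (read a: p2→p2)
  step 7: p0  (read c: p2→p0)
  step 8: p1  (read a: p0→p1)
  step 9: p3  (read b: p1→p3)
  step 10: p0  (read b: p3→p0)
  step 11: p2  (read b: p0→p2)
  step 12: p6  (read b: p2→p6)

The earliest repeat is at step j = 3: M is in p2, which it already visited at step i = 2.
With |Q| = 8, pigeonhole forces a state repeat no later than step 8; the substring read between the first and second visits to that state can be pumped.

p2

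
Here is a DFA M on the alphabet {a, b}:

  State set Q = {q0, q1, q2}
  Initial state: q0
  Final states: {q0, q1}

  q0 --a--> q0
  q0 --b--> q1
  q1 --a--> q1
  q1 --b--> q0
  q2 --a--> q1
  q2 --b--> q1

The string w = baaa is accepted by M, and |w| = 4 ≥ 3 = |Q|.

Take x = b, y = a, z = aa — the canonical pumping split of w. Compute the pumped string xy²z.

xy^2z = b·a·a·aa = baaaa.
Reading y = a takes M from q1 back to q1, so after x·y·y the machine is still in q1, and z then leads to the accepting state q1. Hence baaaa ∈ L(M).

baaaa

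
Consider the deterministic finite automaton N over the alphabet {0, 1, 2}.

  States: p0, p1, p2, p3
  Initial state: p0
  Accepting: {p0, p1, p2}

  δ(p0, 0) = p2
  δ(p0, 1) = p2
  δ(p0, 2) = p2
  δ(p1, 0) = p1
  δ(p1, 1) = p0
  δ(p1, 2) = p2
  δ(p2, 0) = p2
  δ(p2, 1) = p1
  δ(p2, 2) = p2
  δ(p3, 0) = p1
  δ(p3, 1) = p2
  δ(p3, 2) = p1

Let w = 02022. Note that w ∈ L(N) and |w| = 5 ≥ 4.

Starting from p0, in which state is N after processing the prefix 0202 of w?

p2

State sequence: p0 -0-> p2 -2-> p2 -0-> p2 -2-> p2

After reading 4 characters, N is in state p2.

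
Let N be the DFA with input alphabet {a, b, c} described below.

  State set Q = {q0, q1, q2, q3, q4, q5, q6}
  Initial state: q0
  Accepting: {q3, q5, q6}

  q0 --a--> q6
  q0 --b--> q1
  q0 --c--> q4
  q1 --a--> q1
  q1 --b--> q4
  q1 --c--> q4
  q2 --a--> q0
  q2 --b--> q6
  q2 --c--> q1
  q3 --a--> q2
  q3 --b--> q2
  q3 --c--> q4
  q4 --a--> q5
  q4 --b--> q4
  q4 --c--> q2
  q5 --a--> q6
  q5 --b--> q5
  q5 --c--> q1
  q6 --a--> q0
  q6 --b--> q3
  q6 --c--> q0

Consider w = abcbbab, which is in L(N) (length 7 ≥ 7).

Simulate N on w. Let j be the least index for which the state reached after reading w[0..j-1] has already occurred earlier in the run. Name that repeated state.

Run of N on w = a b c b b a b:
  step 0: q0  (start)
  step 1: q6  (read a: q0→q6)
  step 2: q3  (read b: q6→q3)
  step 3: q4  (read c: q3→q4)
  step 4: q4  (read b: q4→q4)   ← first repeat (q4 seen earlier)
  step 5: q4  (read b: q4→q4)
  step 6: q5  (read a: q4→q5)
  step 7: q5  (read b: q5→q5)

The earliest repeat is at step j = 4: N is in q4, which it already visited at step i = 3.
Since N has 7 states, any run of length ≥ 7 visits 7+1 states, so by pigeonhole some state repeats within the first 7 steps — that repeat gives the pumpable loop.

q4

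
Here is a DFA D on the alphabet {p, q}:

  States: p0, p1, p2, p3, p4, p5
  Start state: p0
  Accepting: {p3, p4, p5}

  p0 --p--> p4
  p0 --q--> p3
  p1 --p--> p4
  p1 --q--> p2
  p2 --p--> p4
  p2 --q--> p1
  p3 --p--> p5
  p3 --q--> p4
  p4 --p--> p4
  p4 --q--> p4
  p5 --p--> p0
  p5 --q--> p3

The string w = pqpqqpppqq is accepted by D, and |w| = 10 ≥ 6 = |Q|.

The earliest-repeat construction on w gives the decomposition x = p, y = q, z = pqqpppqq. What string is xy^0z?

ppqqpppqq

xy⁰z = xz = p·pqqpppqq = ppqqpppqq.
Reading y = q takes D from p4 back to p4, so after x the machine is still in p4, and z then leads to the accepting state p4. Hence ppqqpppqq ∈ L(D).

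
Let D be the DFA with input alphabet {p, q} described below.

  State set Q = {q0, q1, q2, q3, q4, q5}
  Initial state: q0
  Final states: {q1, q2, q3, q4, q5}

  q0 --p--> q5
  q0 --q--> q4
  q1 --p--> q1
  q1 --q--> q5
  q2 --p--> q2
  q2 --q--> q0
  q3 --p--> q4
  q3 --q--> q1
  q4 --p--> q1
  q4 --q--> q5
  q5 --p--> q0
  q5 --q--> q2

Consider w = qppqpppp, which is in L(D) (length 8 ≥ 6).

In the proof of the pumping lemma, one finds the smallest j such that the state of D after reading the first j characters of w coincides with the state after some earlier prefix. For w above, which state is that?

q1

Run of D on w = q p p q p p p p:
  step 0: q0  (start)
  step 1: q4  (read q: q0→q4)
  step 2: q1  (read p: q4→q1)
  step 3: q1  (read p: q1→q1)   ← first repeat (q1 seen earlier)
  step 4: q5  (read q: q1→q5)
  step 5: q0  (read p: q5→q0)
  step 6: q5  (read p: q0→q5)
  step 7: q0  (read p: q5→q0)
  step 8: q5  (read p: q0→q5)

The earliest repeat is at step j = 3: D is in q1, which it already visited at step i = 2.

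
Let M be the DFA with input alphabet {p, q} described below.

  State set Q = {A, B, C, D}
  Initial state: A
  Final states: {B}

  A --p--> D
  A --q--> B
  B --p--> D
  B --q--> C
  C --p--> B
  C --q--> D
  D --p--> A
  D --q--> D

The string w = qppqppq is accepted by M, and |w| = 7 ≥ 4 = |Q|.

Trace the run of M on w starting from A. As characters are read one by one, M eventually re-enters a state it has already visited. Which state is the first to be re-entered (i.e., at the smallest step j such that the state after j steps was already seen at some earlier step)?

A

State sequence: A -q-> B -p-> D -p-> A -q-> B -p-> D -p-> A -q-> B
First repeat at step 3: A was already visited.

The earliest repeat is at step j = 3: M is in A, which it already visited at step i = 0.
Since M has 4 states, any run of length ≥ 4 visits 4+1 states, so by pigeonhole some state repeats within the first 4 steps — that repeat gives the pumpable loop.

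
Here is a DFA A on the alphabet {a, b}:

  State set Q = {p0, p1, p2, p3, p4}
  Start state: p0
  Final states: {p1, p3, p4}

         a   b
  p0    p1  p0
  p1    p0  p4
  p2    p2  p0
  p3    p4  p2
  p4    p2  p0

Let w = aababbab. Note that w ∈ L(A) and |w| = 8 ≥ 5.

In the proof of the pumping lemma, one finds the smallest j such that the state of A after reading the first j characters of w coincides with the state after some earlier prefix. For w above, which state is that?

p0

State sequence: p0 -a-> p1 -a-> p0 -b-> p0 -a-> p1 -b-> p4 -b-> p0 -a-> p1 -b-> p4
First repeat at step 2: p0 was already visited.

The earliest repeat is at step j = 2: A is in p0, which it already visited at step i = 0.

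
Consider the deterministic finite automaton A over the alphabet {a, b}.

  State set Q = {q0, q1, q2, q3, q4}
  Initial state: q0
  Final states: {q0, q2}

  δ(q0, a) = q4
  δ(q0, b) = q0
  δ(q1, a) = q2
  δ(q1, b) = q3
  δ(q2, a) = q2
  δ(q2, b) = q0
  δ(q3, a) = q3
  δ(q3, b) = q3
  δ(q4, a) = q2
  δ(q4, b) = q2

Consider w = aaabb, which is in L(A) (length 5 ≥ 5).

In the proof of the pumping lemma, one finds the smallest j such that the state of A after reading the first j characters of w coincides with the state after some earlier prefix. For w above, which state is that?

q2

State sequence: q0 -a-> q4 -a-> q2 -a-> q2 -b-> q0 -b-> q0
First repeat at step 3: q2 was already visited.

The earliest repeat is at step j = 3: A is in q2, which it already visited at step i = 2.
Since A has 5 states, any run of length ≥ 5 visits 5+1 states, so by pigeonhole some state repeats within the first 5 steps — that repeat gives the pumpable loop.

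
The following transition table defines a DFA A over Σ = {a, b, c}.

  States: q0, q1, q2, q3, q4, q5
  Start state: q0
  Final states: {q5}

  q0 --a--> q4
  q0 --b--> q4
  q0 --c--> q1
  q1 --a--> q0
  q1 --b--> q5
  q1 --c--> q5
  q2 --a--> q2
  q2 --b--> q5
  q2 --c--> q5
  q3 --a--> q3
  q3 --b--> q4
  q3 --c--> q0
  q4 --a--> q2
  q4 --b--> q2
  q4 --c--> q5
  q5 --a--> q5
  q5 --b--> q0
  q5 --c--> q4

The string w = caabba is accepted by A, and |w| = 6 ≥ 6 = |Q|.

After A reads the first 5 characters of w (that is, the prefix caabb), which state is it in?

State sequence: q0 -c-> q1 -a-> q0 -a-> q4 -b-> q2 -b-> q5

After reading 5 characters, A is in state q5.

q5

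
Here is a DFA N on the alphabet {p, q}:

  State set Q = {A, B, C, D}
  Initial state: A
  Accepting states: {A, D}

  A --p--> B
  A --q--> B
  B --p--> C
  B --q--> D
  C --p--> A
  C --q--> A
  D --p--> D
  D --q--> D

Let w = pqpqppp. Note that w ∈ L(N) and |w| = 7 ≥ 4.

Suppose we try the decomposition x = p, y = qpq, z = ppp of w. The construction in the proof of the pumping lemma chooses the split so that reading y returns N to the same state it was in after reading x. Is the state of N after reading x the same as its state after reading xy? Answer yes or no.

State sequence: A -p-> B -q-> D -p-> D -q-> D

After x (step 1): B. After xy (step 4): D.
They differ (B ≠ D), so y is not a cycle from the state after x; this split is not the one the pumping-lemma construction produces, and pumping y need not keep the string in L(N).

no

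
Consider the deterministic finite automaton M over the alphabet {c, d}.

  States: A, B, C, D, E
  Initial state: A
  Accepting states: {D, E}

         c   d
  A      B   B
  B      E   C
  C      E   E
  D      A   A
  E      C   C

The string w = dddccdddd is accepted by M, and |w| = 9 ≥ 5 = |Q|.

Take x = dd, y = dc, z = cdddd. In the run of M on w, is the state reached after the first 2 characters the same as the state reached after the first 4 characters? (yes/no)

Run of M on the first 4 characters of w = d d d c:
  step 0: A  (start)
  step 1: B  (read d: A→B)
  step 2: C  (read d: B→C)
  step 3: E  (read d: C→E)
  step 4: C  (read c: E→C)

After x (step 2): C. After xy (step 4): C.
They match, so y = dc drives M around a cycle from C back to itself; pumping y any number of times keeps M in C before reading z, and xyⁱz ∈ L(M) for every i ≥ 0.

yes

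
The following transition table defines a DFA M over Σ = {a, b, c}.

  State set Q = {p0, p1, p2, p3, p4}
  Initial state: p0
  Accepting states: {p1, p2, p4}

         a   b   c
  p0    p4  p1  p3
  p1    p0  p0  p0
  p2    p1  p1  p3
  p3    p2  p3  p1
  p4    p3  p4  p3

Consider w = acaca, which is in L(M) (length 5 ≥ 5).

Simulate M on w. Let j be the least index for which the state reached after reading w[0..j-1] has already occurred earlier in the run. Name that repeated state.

Run of M on w = a c a c a:
  step 0: p0  (start)
  step 1: p4  (read a: p0→p4)
  step 2: p3  (read c: p4→p3)
  step 3: p2  (read a: p3→p2)
  step 4: p3  (read c: p2→p3)   ← first repeat (p3 seen earlier)
  step 5: p2  (read a: p3→p2)

The earliest repeat is at step j = 4: M is in p3, which it already visited at step i = 2.
With |Q| = 5, pigeonhole forces a state repeat no later than step 5; the substring read between the first and second visits to that state can be pumped.

p3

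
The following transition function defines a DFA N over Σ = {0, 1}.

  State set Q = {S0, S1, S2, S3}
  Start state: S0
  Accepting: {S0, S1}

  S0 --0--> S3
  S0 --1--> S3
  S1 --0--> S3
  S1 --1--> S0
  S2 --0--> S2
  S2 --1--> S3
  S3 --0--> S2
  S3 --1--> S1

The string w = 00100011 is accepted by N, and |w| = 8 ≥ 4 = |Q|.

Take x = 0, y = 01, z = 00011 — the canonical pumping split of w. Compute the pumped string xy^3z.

xy^3z = 0·01·01·01·00011 = 001010100011.
Reading y = 01 takes N from S3 back to S3, so after x·y·y·y the machine is still in S3, and z then leads to the accepting state S1. Hence 001010100011 ∈ L(N).

001010100011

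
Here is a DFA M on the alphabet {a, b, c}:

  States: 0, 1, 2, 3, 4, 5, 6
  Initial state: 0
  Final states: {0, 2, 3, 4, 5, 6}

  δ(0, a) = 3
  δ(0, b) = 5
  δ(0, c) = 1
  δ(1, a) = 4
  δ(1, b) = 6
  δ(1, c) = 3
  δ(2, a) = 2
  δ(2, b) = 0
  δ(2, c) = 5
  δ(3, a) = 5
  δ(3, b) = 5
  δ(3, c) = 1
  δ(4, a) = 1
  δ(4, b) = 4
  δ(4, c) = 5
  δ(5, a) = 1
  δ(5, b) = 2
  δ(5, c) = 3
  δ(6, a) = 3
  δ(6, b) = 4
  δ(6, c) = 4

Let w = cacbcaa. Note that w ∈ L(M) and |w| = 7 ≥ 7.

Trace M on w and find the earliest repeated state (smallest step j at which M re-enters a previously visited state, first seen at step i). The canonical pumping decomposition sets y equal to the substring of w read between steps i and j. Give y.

bc

Run of M on w = c a c b c a a:
  step 0: 0  (start)
  step 1: 1  (read c: 0→1)
  step 2: 4  (read a: 1→4)
  step 3: 5  (read c: 4→5)
  step 4: 2  (read b: 5→2)
  step 5: 5  (read c: 2→5)   ← first repeat (5 seen earlier)
  step 6: 1  (read a: 5→1)
  step 7: 4  (read a: 1→4)

So i = 3, j = 5, giving x = w[0:3] = cac, y = w[3:5] = bc, z = w[5:7] = aa.
Check: |xy| = 5 ≤ 7 and |y| = 2 ≥ 1. Reading y takes M from 5 back to 5, so every xyⁱz is accepted.
With |Q| = 7, pigeonhole forces a state repeat no later than step 7; the substring read between the first and second visits to that state can be pumped.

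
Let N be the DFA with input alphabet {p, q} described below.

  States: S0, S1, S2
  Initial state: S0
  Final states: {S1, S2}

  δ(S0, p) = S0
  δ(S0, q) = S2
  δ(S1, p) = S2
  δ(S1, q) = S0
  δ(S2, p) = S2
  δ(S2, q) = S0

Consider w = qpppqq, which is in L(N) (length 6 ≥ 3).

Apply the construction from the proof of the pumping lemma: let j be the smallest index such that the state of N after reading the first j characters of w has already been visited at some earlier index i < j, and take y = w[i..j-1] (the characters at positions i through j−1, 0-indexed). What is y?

State sequence: S0 -q-> S2 -p-> S2 -p-> S2 -p-> S2 -q-> S0 -q-> S2
First repeat at step 2: S2 was already visited.

So i = 1, j = 2, giving x = w[0:1] = q, y = w[1:2] = p, z = w[2:6] = ppqq.
Check: |xy| = 2 ≤ 3 and |y| = 1 ≥ 1. Reading y takes N from S2 back to S2, so every xyⁱz is accepted.
With |Q| = 3, pigeonhole forces a state repeat no later than step 3; the substring read between the first and second visits to that state can be pumped.

p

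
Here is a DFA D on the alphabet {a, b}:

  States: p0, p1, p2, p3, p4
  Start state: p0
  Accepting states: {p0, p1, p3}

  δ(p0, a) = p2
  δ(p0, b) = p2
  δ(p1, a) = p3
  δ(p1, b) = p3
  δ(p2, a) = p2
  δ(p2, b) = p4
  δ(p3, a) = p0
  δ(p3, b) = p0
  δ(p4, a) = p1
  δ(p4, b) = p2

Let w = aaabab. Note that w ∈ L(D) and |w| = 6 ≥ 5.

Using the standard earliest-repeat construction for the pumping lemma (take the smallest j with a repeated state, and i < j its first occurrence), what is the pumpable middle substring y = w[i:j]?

Run of D on w = a a a b a b:
  step 0: p0  (start)
  step 1: p2  (read a: p0→p2)
  step 2: p2  (read a: p2→p2)   ← first repeat (p2 seen earlier)
  step 3: p2  (read a: p2→p2)
  step 4: p4  (read b: p2→p4)
  step 5: p1  (read a: p4→p1)
  step 6: p3  (read b: p1→p3)

So i = 1, j = 2, giving x = w[0:1] = a, y = w[1:2] = a, z = w[2:6] = abab.
Check: |xy| = 2 ≤ 5 and |y| = 1 ≥ 1. Reading y takes D from p2 back to p2, so every xyⁱz is accepted.
Pumping length from the standard proof: p = 5 (the number of states). The repeated state found above gives |xy| = j ≤ 5 and |y| = j − i ≥ 1.

a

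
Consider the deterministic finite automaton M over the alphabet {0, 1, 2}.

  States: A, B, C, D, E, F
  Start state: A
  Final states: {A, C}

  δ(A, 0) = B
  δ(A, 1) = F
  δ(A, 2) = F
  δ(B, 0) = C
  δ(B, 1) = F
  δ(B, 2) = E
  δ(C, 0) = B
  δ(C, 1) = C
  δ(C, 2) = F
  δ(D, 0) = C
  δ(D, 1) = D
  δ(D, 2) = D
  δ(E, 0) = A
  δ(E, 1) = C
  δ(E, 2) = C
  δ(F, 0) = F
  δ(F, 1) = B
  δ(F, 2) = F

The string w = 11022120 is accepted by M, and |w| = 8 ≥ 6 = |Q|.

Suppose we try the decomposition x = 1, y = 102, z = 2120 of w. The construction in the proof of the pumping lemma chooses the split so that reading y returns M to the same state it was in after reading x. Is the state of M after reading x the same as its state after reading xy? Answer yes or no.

State sequence: A -1-> F -1-> B -0-> C -2-> F

After x (step 1): F. After xy (step 4): F.
They match, so y = 102 drives M around a cycle from F back to itself; pumping y any number of times keeps M in F before reading z, and xyⁱz ∈ L(M) for every i ≥ 0.

yes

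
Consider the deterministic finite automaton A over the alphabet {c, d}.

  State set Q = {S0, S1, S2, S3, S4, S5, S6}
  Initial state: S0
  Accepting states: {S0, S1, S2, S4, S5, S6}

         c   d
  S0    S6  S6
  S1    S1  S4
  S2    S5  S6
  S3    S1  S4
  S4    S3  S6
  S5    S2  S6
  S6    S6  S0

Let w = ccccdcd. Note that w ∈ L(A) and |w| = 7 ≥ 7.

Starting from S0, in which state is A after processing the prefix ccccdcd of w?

Run of A on the first 7 characters of w = c c c c d c d:
  step 0: S0  (start)
  step 1: S6  (read c: S0→S6)
  step 2: S6  (read c: S6→S6)
  step 3: S6  (read c: S6→S6)
  step 4: S6  (read c: S6→S6)
  step 5: S0  (read d: S6→S0)
  step 6: S6  (read c: S0→S6)
  step 7: S0  (read d: S6→S0)

After reading 7 characters, A is in state S0.
(This kind of state-tracing is the core of the pumping-lemma construction: with 7 states, pigeonhole forces a repeat within the first 7 steps.)

S0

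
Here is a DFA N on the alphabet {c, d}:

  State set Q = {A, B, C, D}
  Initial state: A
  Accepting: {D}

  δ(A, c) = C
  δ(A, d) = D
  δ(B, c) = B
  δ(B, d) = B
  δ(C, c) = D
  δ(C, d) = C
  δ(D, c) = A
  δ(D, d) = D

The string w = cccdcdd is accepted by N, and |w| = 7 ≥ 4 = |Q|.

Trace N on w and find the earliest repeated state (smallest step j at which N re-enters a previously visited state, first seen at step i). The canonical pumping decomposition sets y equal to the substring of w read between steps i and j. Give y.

ccc

State sequence: A -c-> C -c-> D -c-> A -d-> D -c-> A -d-> D -d-> D
First repeat at step 3: A was already visited.

So i = 0, j = 3, giving x = w[0:0] = ε, y = w[0:3] = ccc, z = w[3:7] = dcdd.
Check: |xy| = 3 ≤ 4 and |y| = 3 ≥ 1. Reading y takes N from A back to A, so every xyⁱz is accepted.
Since N has 4 states, any run of length ≥ 4 visits 4+1 states, so by pigeonhole some state repeats within the first 4 steps — that repeat gives the pumpable loop.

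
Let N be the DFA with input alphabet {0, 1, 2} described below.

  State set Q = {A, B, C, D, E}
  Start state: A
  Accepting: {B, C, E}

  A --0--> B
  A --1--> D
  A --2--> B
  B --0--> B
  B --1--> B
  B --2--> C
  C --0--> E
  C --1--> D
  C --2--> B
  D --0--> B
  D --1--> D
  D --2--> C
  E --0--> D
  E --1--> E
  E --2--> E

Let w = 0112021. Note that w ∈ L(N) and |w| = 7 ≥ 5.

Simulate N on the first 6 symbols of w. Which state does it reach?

State sequence: A -0-> B -1-> B -1-> B -2-> C -0-> E -2-> E

After reading 6 characters, N is in state E.

E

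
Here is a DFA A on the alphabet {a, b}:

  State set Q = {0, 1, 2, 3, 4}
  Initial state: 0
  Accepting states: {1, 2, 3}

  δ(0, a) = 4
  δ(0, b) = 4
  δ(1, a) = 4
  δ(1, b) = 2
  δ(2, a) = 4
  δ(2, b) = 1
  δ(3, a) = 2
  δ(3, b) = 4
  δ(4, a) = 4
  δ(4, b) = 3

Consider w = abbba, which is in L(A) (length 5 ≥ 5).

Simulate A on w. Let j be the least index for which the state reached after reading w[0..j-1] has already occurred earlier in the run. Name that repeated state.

4

Run of A on w = a b b b a:
  step 0: 0  (start)
  step 1: 4  (read a: 0→4)
  step 2: 3  (read b: 4→3)
  step 3: 4  (read b: 3→4)   ← first repeat (4 seen earlier)
  step 4: 3  (read b: 4→3)
  step 5: 2  (read a: 3→2)

The earliest repeat is at step j = 3: A is in 4, which it already visited at step i = 1.
The DFA has 5 states, so the proof of the pumping lemma guarantees a repeated state among the first 5+1 visited; the segment between the two visits is the pumpable y.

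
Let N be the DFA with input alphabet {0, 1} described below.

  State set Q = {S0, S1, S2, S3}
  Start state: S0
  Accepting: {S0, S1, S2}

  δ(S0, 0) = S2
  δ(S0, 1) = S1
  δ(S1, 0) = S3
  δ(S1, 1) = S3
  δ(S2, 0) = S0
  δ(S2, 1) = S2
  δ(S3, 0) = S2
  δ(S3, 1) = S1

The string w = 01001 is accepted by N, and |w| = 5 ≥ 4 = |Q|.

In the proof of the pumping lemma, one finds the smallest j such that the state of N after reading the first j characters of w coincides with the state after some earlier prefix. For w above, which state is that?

S2

Run of N on w = 0 1 0 0 1:
  step 0: S0  (start)
  step 1: S2  (read 0: S0→S2)
  step 2: S2  (read 1: S2→S2)   ← first repeat (S2 seen earlier)
  step 3: S0  (read 0: S2→S0)
  step 4: S2  (read 0: S0→S2)
  step 5: S2  (read 1: S2→S2)

The earliest repeat is at step j = 2: N is in S2, which it already visited at step i = 1.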